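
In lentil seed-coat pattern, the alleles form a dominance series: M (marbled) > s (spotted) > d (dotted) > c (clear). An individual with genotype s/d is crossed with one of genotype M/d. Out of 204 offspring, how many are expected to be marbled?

Cross: s/d × M/d
Allele dominance: M > s > d > c
Offspring genotypes: 1 M/s, 1 s/d, 1 M/d, 1 d/d
Phenotype counts: 2 marbled, 1 spotted, 1 dotted
marbled: 2 out of 4 → fraction 1/2
Expected count = 1/2 × 204 = 102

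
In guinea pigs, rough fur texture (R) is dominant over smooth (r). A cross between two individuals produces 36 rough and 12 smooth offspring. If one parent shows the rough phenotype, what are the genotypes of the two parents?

Observed offspring: 36 rough, 12 smooth
The observed ratio simplifies to 3:1. Smooth (rr) offspring appear, so each parent must contribute one r allele. The parent stated to show rough carries R, so it is Rr. The other parent is then either Rr or rr: Rr × rr would give a 1:1 split, whereas Rr × Rr gives 3:1 — matching the data. So both parents are heterozygous (Rr × Rr).
Parent genotypes: Rr × Rr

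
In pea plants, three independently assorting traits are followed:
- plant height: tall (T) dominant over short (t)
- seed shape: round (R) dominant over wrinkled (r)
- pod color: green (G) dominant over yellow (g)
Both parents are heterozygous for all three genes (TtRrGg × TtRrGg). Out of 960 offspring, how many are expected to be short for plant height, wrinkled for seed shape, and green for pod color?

Trihybrid cross: TtRrGg × TtRrGg
Each trait segregates independently with a 3:1 phenotypic ratio, so each gene contributes 3/4 (dominant) or 1/4 (recessive).
Target: short (plant height), wrinkled (seed shape), green (pod color)
Probability = product of independent per-trait probabilities
= 1/4 × 1/4 × 3/4 = 3/64
Expected count = 3/64 × 960 = 45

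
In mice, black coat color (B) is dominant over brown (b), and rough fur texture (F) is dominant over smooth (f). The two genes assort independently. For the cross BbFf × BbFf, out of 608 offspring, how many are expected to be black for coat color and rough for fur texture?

Dihybrid cross BbFf × BbFf — consider each gene separately:
coat color: Bb × Bb → 1 BB, 2 Bb, 1 bb → 3 B_ : 1 bb (out of 4)
fur texture: Ff × Ff → 1 FF, 2 Ff, 1 ff → 3 F_ : 1 ff (out of 4)
Looking for: black (B_) and rough (F_)
P(black) = 3/4, P(rough) = 3/4
P(both) = 3/4 × 3/4 = 9/16
Expected count = 9/16 × 608 = 342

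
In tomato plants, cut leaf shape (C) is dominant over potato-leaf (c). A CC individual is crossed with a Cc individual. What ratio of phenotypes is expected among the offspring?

Punnett square for CC × Cc:
Offspring genotypes: 2 CC, 2 Cc
cut: 4, potato-leaf: 0
Ratio: all cut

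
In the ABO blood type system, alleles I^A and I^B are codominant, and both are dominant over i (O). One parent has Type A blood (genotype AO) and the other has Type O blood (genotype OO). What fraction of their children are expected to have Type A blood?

Cross: AO × OO
Possible offspring genotypes: 2 AO, 2 OO
Blood type counts: 2 Type A, 2 Type O
Probability of Type A: 2/4 = 1/2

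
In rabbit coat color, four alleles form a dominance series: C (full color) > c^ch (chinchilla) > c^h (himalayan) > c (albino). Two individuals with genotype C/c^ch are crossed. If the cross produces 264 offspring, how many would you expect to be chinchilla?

Cross: C/c^ch × C/c^ch
Allele dominance: C > c^ch > c^h > c
Offspring genotypes: 1 C/C, 2 C/c^ch, 1 c^ch/c^ch
Phenotype counts: 3 full color, 1 chinchilla
chinchilla: 1 out of 4 → fraction 1/4
Expected count = 1/4 × 264 = 66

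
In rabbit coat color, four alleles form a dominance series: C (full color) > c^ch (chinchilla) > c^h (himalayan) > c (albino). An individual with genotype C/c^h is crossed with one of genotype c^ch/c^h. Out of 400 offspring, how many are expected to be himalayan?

Cross: C/c^h × c^ch/c^h
Allele dominance: C > c^ch > c^h > c
Offspring genotypes: 1 C/c^ch, 1 C/c^h, 1 c^ch/c^h, 1 c^h/c^h
Phenotype counts: 2 full color, 1 chinchilla, 1 himalayan
himalayan: 1 out of 4 → fraction 1/4
Expected count = 1/4 × 400 = 100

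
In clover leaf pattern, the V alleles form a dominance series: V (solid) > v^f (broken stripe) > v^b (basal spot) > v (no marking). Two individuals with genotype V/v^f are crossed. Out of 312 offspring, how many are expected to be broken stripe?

Cross: V/v^f × V/v^f
Allele dominance: V > v^f > v^b > v
Offspring genotypes: 1 V/V, 2 V/v^f, 1 v^f/v^f
Phenotype counts: 3 solid, 1 broken stripe
broken stripe: 1 out of 4 → fraction 1/4
Expected count = 1/4 × 312 = 78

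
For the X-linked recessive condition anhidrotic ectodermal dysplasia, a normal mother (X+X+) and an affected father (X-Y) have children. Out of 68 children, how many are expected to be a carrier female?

Cross: X+X+ × X-Y
Offspring: 2 X+X-, 2 X+Y
Probability of a carrier female: 2/4 = 1/2
Expected count = 1/2 × 68 = 34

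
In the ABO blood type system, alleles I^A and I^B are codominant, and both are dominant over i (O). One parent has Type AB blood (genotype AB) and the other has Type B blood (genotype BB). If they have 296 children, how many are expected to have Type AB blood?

Cross: AB × BB
Possible offspring genotypes: 2 AB, 2 BB
Blood type counts: 2 Type AB, 2 Type B
Probability of Type AB: 2/4 = 1/2
Expected count = 1/2 × 296 = 148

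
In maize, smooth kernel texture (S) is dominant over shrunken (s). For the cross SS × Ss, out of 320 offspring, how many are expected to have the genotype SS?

Punnett square for SS × Ss:
Offspring genotypes: 2 SS, 2 Ss
Total offspring: 4
Count with target: 2
Probability: 2/4 = 1/2
Expected count = 1/2 × 320 = 160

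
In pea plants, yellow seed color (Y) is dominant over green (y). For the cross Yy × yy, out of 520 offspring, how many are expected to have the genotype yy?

Punnett square for Yy × yy:
Offspring genotypes: 2 Yy, 2 yy
Total offspring: 4
Count with target: 2
Probability: 2/4 = 1/2
Expected count = 1/2 × 520 = 260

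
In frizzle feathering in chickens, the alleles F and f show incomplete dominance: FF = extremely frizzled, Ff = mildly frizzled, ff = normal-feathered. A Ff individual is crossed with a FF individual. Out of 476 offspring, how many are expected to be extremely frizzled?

Punnett square for Ff × FF:
Offspring genotypes: 2 FF, 2 Ff
Phenotype counts: 2 extremely frizzled, 2 mildly frizzled
extremely frizzled: 2 out of 4 → fraction 1/2
Expected count = 1/2 × 476 = 238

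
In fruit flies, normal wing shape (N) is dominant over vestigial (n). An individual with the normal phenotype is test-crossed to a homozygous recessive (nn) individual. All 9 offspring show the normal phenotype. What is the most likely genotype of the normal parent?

Test cross: ? × nn
All offspring are normal.
If the unknown parent were heterozygous (Nn), about half of 9 offspring would be vestigial; none are. The unknown parent is most likely homozygous dominant (NN).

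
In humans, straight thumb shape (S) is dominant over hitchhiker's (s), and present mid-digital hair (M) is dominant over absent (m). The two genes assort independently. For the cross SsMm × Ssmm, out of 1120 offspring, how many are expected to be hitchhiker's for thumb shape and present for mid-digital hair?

Dihybrid cross SsMm × Ssmm — consider each gene separately:
thumb shape: Ss × Ss → 1 SS, 2 Ss, 1 ss → 3 S_ : 1 ss (out of 4)
mid-digital hair: Mm × mm → 2 Mm, 2 mm → 2 M_ : 2 mm (out of 4)
Looking for: hitchhiker's (ss) and present (M_)
P(hitchhiker's) = 1/4, P(present) = 2/4
P(both) = 1/4 × 2/4 = 2/16 = 1/8
Expected count = 1/8 × 1120 = 140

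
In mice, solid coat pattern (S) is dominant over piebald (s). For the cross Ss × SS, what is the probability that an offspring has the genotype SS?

Punnett square for Ss × SS:
Offspring genotypes: 2 SS, 2 Ss
Total offspring: 4
Count with target: 2
Probability: 2/4 = 1/2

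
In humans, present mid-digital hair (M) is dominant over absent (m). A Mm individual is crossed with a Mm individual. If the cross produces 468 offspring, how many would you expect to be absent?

Punnett square for Mm × Mm:
Offspring genotypes: 1 MM, 2 Mm, 1 mm
present: 3, absent: 1
absent: 1 out of 4 → fraction 1/4
Expected count = 1/4 × 468 = 117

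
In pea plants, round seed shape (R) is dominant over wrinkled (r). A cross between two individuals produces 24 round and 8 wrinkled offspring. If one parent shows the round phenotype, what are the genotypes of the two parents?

Observed offspring: 24 round, 8 wrinkled
The observed ratio simplifies to 3:1. Wrinkled (rr) offspring appear, so each parent must contribute one r allele. The parent stated to show round carries R, so it is Rr. The other parent is then either Rr or rr: Rr × rr would give a 1:1 split, whereas Rr × Rr gives 3:1 — matching the data. So both parents are heterozygous (Rr × Rr).
Parent genotypes: Rr × Rr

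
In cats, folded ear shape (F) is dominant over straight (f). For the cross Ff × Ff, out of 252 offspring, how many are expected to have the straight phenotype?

Punnett square for Ff × Ff:
Offspring genotypes: 1 FF, 2 Ff, 1 ff
Total offspring: 4
Count with target: 1
Probability: 1/4
Expected count = 1/4 × 252 = 63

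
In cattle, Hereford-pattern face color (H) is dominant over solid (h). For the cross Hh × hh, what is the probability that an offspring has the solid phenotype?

Punnett square for Hh × hh:
Offspring genotypes: 2 Hh, 2 hh
Total offspring: 4
Count with target: 2
Probability: 2/4 = 1/2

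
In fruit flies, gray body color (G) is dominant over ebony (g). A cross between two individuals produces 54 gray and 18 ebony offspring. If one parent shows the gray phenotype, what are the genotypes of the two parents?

Observed offspring: 54 gray, 18 ebony
The observed ratio simplifies to 3:1. Ebony (gg) offspring appear, so each parent must contribute one g allele. The parent stated to show gray carries G, so it is Gg. The other parent is then either Gg or gg: Gg × gg would give a 1:1 split, whereas Gg × Gg gives 3:1 — matching the data. So both parents are heterozygous (Gg × Gg).
Parent genotypes: Gg × Gg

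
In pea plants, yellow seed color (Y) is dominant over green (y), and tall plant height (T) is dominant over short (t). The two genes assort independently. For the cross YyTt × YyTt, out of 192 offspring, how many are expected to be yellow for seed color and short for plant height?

Dihybrid cross YyTt × YyTt — consider each gene separately:
seed color: Yy × Yy → 1 YY, 2 Yy, 1 yy → 3 Y_ : 1 yy (out of 4)
plant height: Tt × Tt → 1 TT, 2 Tt, 1 tt → 3 T_ : 1 tt (out of 4)
Looking for: yellow (Y_) and short (tt)
P(yellow) = 3/4, P(short) = 1/4
P(both) = 3/4 × 1/4 = 3/16
Expected count = 3/16 × 192 = 36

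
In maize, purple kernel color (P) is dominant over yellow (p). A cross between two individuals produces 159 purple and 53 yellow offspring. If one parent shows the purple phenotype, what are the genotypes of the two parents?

Observed offspring: 159 purple, 53 yellow
The observed ratio simplifies to 3:1. Yellow (pp) offspring appear, so each parent must contribute one p allele. The parent stated to show purple carries P, so it is Pp. The other parent is then either Pp or pp: Pp × pp would give a 1:1 split, whereas Pp × Pp gives 3:1 — matching the data. So both parents are heterozygous (Pp × Pp).
Parent genotypes: Pp × Pp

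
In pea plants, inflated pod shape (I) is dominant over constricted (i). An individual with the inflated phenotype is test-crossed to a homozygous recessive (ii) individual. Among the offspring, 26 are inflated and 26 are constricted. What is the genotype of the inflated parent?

Test cross: ? × ii
Offspring: 26 inflated, 26 constricted — approximately 1:1.
A 1:1 ratio in a test cross indicates the unknown parent is heterozygous (Ii).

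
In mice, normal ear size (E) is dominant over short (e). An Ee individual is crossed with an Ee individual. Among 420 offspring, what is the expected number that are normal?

Punnett square for Ee × Ee:
Offspring genotypes: 1 EE, 2 Ee, 1 ee
normal: 3, short: 1
normal: 3 out of 4 → fraction 3/4
Expected count = 3/4 × 420 = 315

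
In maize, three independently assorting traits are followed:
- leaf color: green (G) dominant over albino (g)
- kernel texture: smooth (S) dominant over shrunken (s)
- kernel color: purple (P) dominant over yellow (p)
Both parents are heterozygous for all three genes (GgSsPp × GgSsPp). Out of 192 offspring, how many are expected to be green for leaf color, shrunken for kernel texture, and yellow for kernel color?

Trihybrid cross: GgSsPp × GgSsPp
Each trait segregates independently with a 3:1 phenotypic ratio, so each gene contributes 3/4 (dominant) or 1/4 (recessive).
Target: green (leaf color), shrunken (kernel texture), yellow (kernel color)
Probability = product of independent per-trait probabilities
= 3/4 × 1/4 × 1/4 = 3/64
Expected count = 3/64 × 192 = 9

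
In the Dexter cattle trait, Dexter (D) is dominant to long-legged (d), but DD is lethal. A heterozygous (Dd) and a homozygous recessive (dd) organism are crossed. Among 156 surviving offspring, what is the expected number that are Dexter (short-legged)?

Cross: Dd × dd
Punnett square offspring (before lethality): 2 Dd, 2 dd
No DD offspring are produced in this cross.
Dexter (short-legged): 2 out of 4 → fraction 1/2
Expected count = 1/2 × 156 = 78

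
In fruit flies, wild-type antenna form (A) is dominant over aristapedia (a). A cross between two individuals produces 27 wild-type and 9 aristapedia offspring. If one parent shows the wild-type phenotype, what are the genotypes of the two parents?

Observed offspring: 27 wild-type, 9 aristapedia
The observed ratio simplifies to 3:1. Aristapedia (aa) offspring appear, so each parent must contribute one a allele. The parent stated to show wild-type carries A, so it is Aa. The other parent is then either Aa or aa: Aa × aa would give a 1:1 split, whereas Aa × Aa gives 3:1 — matching the data. So both parents are heterozygous (Aa × Aa).
Parent genotypes: Aa × Aa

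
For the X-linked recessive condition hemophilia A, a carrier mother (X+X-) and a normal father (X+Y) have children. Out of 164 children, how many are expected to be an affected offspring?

Cross: X+X- × X+Y
Offspring: 1 X+X+, 1 X+Y, 1 X+X-, 1 X-Y
Probability of an affected offspring: 1/4
Expected count = 1/4 × 164 = 41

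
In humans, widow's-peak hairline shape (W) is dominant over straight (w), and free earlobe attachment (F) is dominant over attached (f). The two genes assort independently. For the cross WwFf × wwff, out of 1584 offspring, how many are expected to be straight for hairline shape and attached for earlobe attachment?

Dihybrid cross WwFf × wwff — consider each gene separately:
hairline shape: Ww × ww → 2 Ww, 2 ww → 2 W_ : 2 ww (out of 4)
earlobe attachment: Ff × ff → 2 Ff, 2 ff → 2 F_ : 2 ff (out of 4)
Looking for: straight (ww) and attached (ff)
P(straight) = 2/4, P(attached) = 2/4
P(both) = 2/4 × 2/4 = 4/16 = 1/4
Expected count = 1/4 × 1584 = 396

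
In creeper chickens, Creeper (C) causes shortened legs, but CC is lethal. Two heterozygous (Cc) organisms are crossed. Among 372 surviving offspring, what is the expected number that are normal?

Cross: Cc × Cc
Punnett square offspring (before lethality): 1 CC, 2 Cc, 1 cc
The CC genotype is lethal (embryos die); surviving offspring: 2 Cc, 1 cc
normal: 1 out of 3 → fraction 1/3
Expected count = 1/3 × 372 = 124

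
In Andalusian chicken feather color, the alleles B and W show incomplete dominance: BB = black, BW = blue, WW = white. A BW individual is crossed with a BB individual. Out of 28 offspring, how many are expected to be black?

Punnett square for BW × BB:
Offspring genotypes: 2 BB, 2 BW
Phenotype counts: 2 black, 2 blue
black: 2 out of 4 → fraction 1/2
Expected count = 1/2 × 28 = 14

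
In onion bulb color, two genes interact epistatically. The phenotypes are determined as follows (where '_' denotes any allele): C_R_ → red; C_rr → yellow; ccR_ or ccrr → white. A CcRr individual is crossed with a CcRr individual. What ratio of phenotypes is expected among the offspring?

Cross: CcRr × CcRr — consider each gene separately:
C gene: Cc × Cc → 1 CC, 2 Cc, 1 cc → 3 C_ : 1 cc (out of 4)
R gene: Rr × Rr → 1 RR, 2 Rr, 1 rr → 3 R_ : 1 rr (out of 4)
Genotype classes (out of 4 × 4 = 16): C_R_ = 3×3 = 9; C_rr = 3×1 = 3; ccR_ = 1×3 = 3; ccrr = 1×1 = 1
Apply the phenotype rules: C_R_ (9) → red; C_rr (3) → yellow; ccR_ (3) + ccrr (1) → white
Phenotype counts (out of 16): 9 red, 3 yellow, 4 white
Ratio: 9 red : 3 yellow : 4 white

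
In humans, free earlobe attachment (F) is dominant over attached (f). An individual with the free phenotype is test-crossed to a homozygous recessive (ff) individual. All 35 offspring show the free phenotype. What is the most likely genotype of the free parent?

Test cross: ? × ff
All offspring are free.
If the unknown parent were heterozygous (Ff), about half of 35 offspring would be attached; none are. The unknown parent is most likely homozygous dominant (FF).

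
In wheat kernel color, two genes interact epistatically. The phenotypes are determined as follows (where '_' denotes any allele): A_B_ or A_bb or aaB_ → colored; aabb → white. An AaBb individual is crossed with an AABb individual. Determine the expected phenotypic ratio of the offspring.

Cross: AaBb × AABb — consider each gene separately:
A gene: Aa × AA → 2 AA, 2 Aa → 4 A_ (out of 4)
B gene: Bb × Bb → 1 BB, 2 Bb, 1 bb → 3 B_ : 1 bb (out of 4)
Genotype classes (out of 4 × 4 = 16): A_B_ = 4×3 = 12; A_bb = 4×1 = 4
Apply the phenotype rules: A_B_ (12) + A_bb (4) → colored
Phenotype counts (out of 16): 16 colored
Ratio: all colored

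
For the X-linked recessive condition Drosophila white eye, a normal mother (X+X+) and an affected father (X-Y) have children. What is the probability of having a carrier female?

Cross: X+X+ × X-Y
Offspring: 2 X+X-, 2 X+Y
Probability of a carrier female: 2/4 = 1/2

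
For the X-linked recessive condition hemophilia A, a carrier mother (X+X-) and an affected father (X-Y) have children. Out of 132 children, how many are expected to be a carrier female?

Cross: X+X- × X-Y
Offspring: 1 X+X-, 1 X+Y, 1 X-X-, 1 X-Y
Probability of a carrier female: 1/4
Expected count = 1/4 × 132 = 33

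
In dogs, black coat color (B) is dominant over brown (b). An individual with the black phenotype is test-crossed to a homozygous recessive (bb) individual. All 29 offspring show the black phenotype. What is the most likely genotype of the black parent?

Test cross: ? × bb
All offspring are black.
If the unknown parent were heterozygous (Bb), about half of 29 offspring would be brown; none are. The unknown parent is most likely homozygous dominant (BB).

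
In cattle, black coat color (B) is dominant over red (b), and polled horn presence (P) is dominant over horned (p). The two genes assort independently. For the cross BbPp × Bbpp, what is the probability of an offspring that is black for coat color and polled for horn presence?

Dihybrid cross BbPp × Bbpp — consider each gene separately:
coat color: Bb × Bb → 1 BB, 2 Bb, 1 bb → 3 B_ : 1 bb (out of 4)
horn presence: Pp × pp → 2 Pp, 2 pp → 2 P_ : 2 pp (out of 4)
Looking for: black (B_) and polled (P_)
P(black) = 3/4, P(polled) = 2/4
P(both) = 3/4 × 2/4 = 6/16 = 3/8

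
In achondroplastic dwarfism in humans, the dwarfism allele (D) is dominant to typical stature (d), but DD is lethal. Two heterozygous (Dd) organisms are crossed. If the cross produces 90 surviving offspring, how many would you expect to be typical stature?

Cross: Dd × Dd
Punnett square offspring (before lethality): 1 DD, 2 Dd, 1 dd
The DD genotype is lethal (embryos die); surviving offspring: 2 Dd, 1 dd
typical stature: 1 out of 3 → fraction 1/3
Expected count = 1/3 × 90 = 30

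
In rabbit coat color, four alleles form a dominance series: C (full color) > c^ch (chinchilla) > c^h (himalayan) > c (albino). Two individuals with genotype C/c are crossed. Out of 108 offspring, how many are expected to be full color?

Cross: C/c × C/c
Allele dominance: C > c^ch > c^h > c
Offspring genotypes: 1 C/C, 2 C/c, 1 c/c
Phenotype counts: 3 full color, 1 albino
full color: 3 out of 4 → fraction 3/4
Expected count = 3/4 × 108 = 81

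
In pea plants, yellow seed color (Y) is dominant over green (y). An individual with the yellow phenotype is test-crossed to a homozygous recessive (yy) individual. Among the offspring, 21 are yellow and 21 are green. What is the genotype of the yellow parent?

Test cross: ? × yy
Offspring: 21 yellow, 21 green — approximately 1:1.
A 1:1 ratio in a test cross indicates the unknown parent is heterozygous (Yy).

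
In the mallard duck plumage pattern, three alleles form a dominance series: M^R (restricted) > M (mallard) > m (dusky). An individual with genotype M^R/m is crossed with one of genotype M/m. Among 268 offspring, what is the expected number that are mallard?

Cross: M^R/m × M/m
Allele dominance: M^R > M > m
Offspring genotypes: 1 M^R/M, 1 M^R/m, 1 M/m, 1 m/m
Phenotype counts: 2 restricted, 1 mallard, 1 dusky
mallard: 1 out of 4 → fraction 1/4
Expected count = 1/4 × 268 = 67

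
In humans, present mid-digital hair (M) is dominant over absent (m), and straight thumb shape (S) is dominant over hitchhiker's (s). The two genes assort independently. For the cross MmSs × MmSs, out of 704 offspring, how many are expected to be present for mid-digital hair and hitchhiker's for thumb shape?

Dihybrid cross MmSs × MmSs — consider each gene separately:
mid-digital hair: Mm × Mm → 1 MM, 2 Mm, 1 mm → 3 M_ : 1 mm (out of 4)
thumb shape: Ss × Ss → 1 SS, 2 Ss, 1 ss → 3 S_ : 1 ss (out of 4)
Looking for: present (M_) and hitchhiker's (ss)
P(present) = 3/4, P(hitchhiker's) = 1/4
P(both) = 3/4 × 1/4 = 3/16
Expected count = 3/16 × 704 = 132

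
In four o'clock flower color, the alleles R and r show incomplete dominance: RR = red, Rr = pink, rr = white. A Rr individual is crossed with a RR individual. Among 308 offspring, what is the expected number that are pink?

Punnett square for Rr × RR:
Offspring genotypes: 2 RR, 2 Rr
Phenotype counts: 2 red, 2 pink
pink: 2 out of 4 → fraction 1/2
Expected count = 1/2 × 308 = 154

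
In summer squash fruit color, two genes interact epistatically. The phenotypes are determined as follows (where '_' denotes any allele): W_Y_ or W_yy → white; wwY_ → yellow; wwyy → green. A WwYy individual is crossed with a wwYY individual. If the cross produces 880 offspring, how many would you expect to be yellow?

Cross: WwYy × wwYY — consider each gene separately:
W gene: Ww × ww → 2 Ww, 2 ww → 2 W_ : 2 ww (out of 4)
Y gene: Yy × YY → 2 YY, 2 Yy → 4 Y_ (out of 4)
Genotype classes (out of 4 × 4 = 16): W_Y_ = 2×4 = 8; wwY_ = 2×4 = 8
Apply the phenotype rules: W_Y_ (8) → white; wwY_ (8) → yellow
Phenotype counts (out of 16): 8 white, 8 yellow
yellow: 8 out of 16 → fraction 1/2
Expected count = 1/2 × 880 = 440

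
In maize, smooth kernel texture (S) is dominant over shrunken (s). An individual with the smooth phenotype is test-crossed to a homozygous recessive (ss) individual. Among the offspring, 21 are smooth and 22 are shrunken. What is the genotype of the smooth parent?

Test cross: ? × ss
Offspring: 21 smooth, 22 shrunken — approximately 1:1.
A 1:1 ratio in a test cross indicates the unknown parent is heterozygous (Ss).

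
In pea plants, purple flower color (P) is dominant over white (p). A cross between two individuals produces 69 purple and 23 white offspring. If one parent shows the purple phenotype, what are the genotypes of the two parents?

Observed offspring: 69 purple, 23 white
The observed ratio simplifies to 3:1. White (pp) offspring appear, so each parent must contribute one p allele. The parent stated to show purple carries P, so it is Pp. The other parent is then either Pp or pp: Pp × pp would give a 1:1 split, whereas Pp × Pp gives 3:1 — matching the data. So both parents are heterozygous (Pp × Pp).
Parent genotypes: Pp × Pp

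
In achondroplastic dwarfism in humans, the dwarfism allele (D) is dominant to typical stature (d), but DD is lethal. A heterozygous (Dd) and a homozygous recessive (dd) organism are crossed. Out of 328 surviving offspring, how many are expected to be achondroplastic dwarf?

Cross: Dd × dd
Punnett square offspring (before lethality): 2 Dd, 2 dd
No DD offspring are produced in this cross.
achondroplastic dwarf: 2 out of 4 → fraction 1/2
Expected count = 1/2 × 328 = 164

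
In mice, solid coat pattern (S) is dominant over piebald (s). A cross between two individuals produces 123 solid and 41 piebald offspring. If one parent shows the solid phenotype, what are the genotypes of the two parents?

Observed offspring: 123 solid, 41 piebald
The observed ratio simplifies to 3:1. Piebald (ss) offspring appear, so each parent must contribute one s allele. The parent stated to show solid carries S, so it is Ss. The other parent is then either Ss or ss: Ss × ss would give a 1:1 split, whereas Ss × Ss gives 3:1 — matching the data. So both parents are heterozygous (Ss × Ss).
Parent genotypes: Ss × Ss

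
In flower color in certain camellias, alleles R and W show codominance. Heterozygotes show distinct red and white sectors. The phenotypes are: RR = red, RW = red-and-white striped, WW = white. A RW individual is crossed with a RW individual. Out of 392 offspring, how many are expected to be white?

Punnett square for RW × RW:
Offspring genotypes: 1 RR, 2 RW, 1 WW
Phenotype counts: 1 red, 2 red-and-white striped, 1 white
white: 1 out of 4 → fraction 1/4
Expected count = 1/4 × 392 = 98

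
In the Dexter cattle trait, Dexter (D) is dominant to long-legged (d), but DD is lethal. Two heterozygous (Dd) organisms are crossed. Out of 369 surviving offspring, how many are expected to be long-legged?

Cross: Dd × Dd
Punnett square offspring (before lethality): 1 DD, 2 Dd, 1 dd
The DD genotype is lethal (embryos die); surviving offspring: 2 Dd, 1 dd
long-legged: 1 out of 3 → fraction 1/3
Expected count = 1/3 × 369 = 123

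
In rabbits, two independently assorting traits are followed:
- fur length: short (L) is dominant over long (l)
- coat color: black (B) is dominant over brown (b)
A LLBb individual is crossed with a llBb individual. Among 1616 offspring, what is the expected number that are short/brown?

Dihybrid cross LLBb × llBb — consider each gene separately:
fur length: LL × ll → 4 Ll → 4 L_ (out of 4)
coat color: Bb × Bb → 1 BB, 2 Bb, 1 bb → 3 B_ : 1 bb (out of 4)
Combine (counts out of 4 × 4 = 16): short/black (L_B_) = 4×3 = 12; short/brown (L_bb) = 4×1 = 4
Phenotype counts (out of 16): 12 short/black, 4 short/brown
short/brown: 4 out of 16 → fraction 1/4
Expected count = 1/4 × 1616 = 404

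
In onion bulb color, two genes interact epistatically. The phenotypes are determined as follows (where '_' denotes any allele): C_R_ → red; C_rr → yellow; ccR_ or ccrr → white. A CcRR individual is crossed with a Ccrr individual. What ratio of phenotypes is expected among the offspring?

Cross: CcRR × Ccrr — consider each gene separately:
C gene: Cc × Cc → 1 CC, 2 Cc, 1 cc → 3 C_ : 1 cc (out of 4)
R gene: RR × rr → 4 Rr → 4 R_ (out of 4)
Genotype classes (out of 4 × 4 = 16): C_R_ = 3×4 = 12; ccR_ = 1×4 = 4
Apply the phenotype rules: C_R_ (12) → red; ccR_ (4) → white
Phenotype counts (out of 16): 12 red, 4 white
Ratio: 3 red : 1 white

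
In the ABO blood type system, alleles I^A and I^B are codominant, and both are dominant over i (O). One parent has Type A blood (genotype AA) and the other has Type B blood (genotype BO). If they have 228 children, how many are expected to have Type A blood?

Cross: AA × BO
Possible offspring genotypes: 2 AB, 2 AO
Blood type counts: 2 Type AB, 2 Type A
Probability of Type A: 2/4 = 1/2
Expected count = 1/2 × 228 = 114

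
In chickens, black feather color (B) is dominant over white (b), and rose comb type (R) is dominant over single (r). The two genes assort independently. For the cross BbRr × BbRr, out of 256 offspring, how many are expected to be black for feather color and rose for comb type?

Dihybrid cross BbRr × BbRr — consider each gene separately:
feather color: Bb × Bb → 1 BB, 2 Bb, 1 bb → 3 B_ : 1 bb (out of 4)
comb type: Rr × Rr → 1 RR, 2 Rr, 1 rr → 3 R_ : 1 rr (out of 4)
Looking for: black (B_) and rose (R_)
P(black) = 3/4, P(rose) = 3/4
P(both) = 3/4 × 3/4 = 9/16
Expected count = 9/16 × 256 = 144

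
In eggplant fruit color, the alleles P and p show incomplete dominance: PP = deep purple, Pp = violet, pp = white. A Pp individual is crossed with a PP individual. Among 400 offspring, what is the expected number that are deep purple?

Punnett square for Pp × PP:
Offspring genotypes: 2 PP, 2 Pp
Phenotype counts: 2 deep purple, 2 violet
deep purple: 2 out of 4 → fraction 1/2
Expected count = 1/2 × 400 = 200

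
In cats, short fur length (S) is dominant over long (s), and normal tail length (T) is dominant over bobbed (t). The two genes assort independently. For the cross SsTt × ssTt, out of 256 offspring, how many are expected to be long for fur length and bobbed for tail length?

Dihybrid cross SsTt × ssTt — consider each gene separately:
fur length: Ss × ss → 2 Ss, 2 ss → 2 S_ : 2 ss (out of 4)
tail length: Tt × Tt → 1 TT, 2 Tt, 1 tt → 3 T_ : 1 tt (out of 4)
Looking for: long (ss) and bobbed (tt)
P(long) = 2/4, P(bobbed) = 1/4
P(both) = 2/4 × 1/4 = 2/16 = 1/8
Expected count = 1/8 × 256 = 32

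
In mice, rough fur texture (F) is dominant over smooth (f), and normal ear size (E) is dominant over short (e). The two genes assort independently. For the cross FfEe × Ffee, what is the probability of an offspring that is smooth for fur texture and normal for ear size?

Dihybrid cross FfEe × Ffee — consider each gene separately:
fur texture: Ff × Ff → 1 FF, 2 Ff, 1 ff → 3 F_ : 1 ff (out of 4)
ear size: Ee × ee → 2 Ee, 2 ee → 2 E_ : 2 ee (out of 4)
Looking for: smooth (ff) and normal (E_)
P(smooth) = 1/4, P(normal) = 2/4
P(both) = 1/4 × 2/4 = 2/16 = 1/8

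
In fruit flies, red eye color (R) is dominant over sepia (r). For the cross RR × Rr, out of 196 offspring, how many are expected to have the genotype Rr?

Punnett square for RR × Rr:
Offspring genotypes: 2 RR, 2 Rr
Total offspring: 4
Count with target: 2
Probability: 2/4 = 1/2
Expected count = 1/2 × 196 = 98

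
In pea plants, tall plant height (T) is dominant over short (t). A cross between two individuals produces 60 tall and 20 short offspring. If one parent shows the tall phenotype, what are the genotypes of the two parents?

Observed offspring: 60 tall, 20 short
The observed ratio simplifies to 3:1. Short (tt) offspring appear, so each parent must contribute one t allele. The parent stated to show tall carries T, so it is Tt. The other parent is then either Tt or tt: Tt × tt would give a 1:1 split, whereas Tt × Tt gives 3:1 — matching the data. So both parents are heterozygous (Tt × Tt).
Parent genotypes: Tt × Tt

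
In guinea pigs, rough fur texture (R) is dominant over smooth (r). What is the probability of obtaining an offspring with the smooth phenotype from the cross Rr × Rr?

Punnett square for Rr × Rr:
Offspring genotypes: 1 RR, 2 Rr, 1 rr
Total offspring: 4
Count with target: 1
Probability: 1/4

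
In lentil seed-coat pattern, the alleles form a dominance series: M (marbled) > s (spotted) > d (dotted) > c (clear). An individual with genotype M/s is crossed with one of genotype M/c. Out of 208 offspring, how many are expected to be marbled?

Cross: M/s × M/c
Allele dominance: M > s > d > c
Offspring genotypes: 1 M/M, 1 M/c, 1 M/s, 1 s/c
Phenotype counts: 3 marbled, 1 spotted
marbled: 3 out of 4 → fraction 3/4
Expected count = 3/4 × 208 = 156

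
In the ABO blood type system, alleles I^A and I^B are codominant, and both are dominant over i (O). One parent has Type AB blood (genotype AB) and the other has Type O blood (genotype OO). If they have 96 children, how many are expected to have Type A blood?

Cross: AB × OO
Possible offspring genotypes: 2 AO, 2 BO
Blood type counts: 2 Type A, 2 Type B
Probability of Type A: 2/4 = 1/2
Expected count = 1/2 × 96 = 48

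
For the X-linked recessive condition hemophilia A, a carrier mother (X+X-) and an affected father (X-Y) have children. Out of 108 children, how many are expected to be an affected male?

Cross: X+X- × X-Y
Offspring: 1 X+X-, 1 X+Y, 1 X-X-, 1 X-Y
Probability of an affected male: 1/4
Expected count = 1/4 × 108 = 27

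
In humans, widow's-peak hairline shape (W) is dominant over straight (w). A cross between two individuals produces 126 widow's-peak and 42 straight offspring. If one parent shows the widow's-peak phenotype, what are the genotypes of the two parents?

Observed offspring: 126 widow's-peak, 42 straight
The observed ratio simplifies to 3:1. Straight (ww) offspring appear, so each parent must contribute one w allele. The parent stated to show widow's-peak carries W, so it is Ww. The other parent is then either Ww or ww: Ww × ww would give a 1:1 split, whereas Ww × Ww gives 3:1 — matching the data. So both parents are heterozygous (Ww × Ww).
Parent genotypes: Ww × Ww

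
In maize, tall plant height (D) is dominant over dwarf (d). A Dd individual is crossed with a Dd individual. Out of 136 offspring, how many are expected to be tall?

Punnett square for Dd × Dd:
Offspring genotypes: 1 DD, 2 Dd, 1 dd
tall: 3, dwarf: 1
tall: 3 out of 4 → fraction 3/4
Expected count = 3/4 × 136 = 102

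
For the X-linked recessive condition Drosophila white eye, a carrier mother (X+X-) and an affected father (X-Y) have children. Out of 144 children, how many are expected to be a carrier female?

Cross: X+X- × X-Y
Offspring: 1 X+X-, 1 X+Y, 1 X-X-, 1 X-Y
Probability of a carrier female: 1/4
Expected count = 1/4 × 144 = 36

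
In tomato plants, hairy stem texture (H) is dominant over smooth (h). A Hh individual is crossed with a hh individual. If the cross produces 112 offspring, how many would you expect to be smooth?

Punnett square for Hh × hh:
Offspring genotypes: 2 Hh, 2 hh
hairy: 2, smooth: 2
smooth: 2 out of 4 → fraction 1/2
Expected count = 1/2 × 112 = 56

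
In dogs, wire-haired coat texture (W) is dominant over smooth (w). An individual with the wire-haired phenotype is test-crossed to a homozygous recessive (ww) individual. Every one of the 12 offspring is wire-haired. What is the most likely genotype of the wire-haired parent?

Test cross: ? × ww
All offspring are wire-haired.
If the unknown parent were heterozygous (Ww), about half of 12 offspring would be smooth; none are. The unknown parent is most likely homozygous dominant (WW).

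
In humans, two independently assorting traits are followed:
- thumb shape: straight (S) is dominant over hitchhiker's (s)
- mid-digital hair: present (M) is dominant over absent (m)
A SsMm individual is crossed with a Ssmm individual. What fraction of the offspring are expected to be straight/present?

Dihybrid cross SsMm × Ssmm — consider each gene separately:
thumb shape: Ss × Ss → 1 SS, 2 Ss, 1 ss → 3 S_ : 1 ss (out of 4)
mid-digital hair: Mm × mm → 2 Mm, 2 mm → 2 M_ : 2 mm (out of 4)
Combine (counts out of 4 × 4 = 16): straight/present (S_M_) = 3×2 = 6; straight/absent (S_mm) = 3×2 = 6; hitchhiker's/present (ssM_) = 1×2 = 2; hitchhiker's/absent (ssmm) = 1×2 = 2
Phenotype counts (out of 16): 6 straight/present, 6 straight/absent, 2 hitchhiker's/present, 2 hitchhiker's/absent
straight/present: 6 out of 16
Probability: 6/16 = 3/8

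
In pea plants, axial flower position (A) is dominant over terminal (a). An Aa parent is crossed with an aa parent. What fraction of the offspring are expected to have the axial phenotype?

Punnett square for Aa × aa:
Offspring genotypes: 2 Aa, 2 aa
Total offspring: 4
Count with target: 2
Probability: 2/4 = 1/2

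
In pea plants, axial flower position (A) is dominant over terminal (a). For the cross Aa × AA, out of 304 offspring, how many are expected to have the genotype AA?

Punnett square for Aa × AA:
Offspring genotypes: 2 AA, 2 Aa
Total offspring: 4
Count with target: 2
Probability: 2/4 = 1/2
Expected count = 1/2 × 304 = 152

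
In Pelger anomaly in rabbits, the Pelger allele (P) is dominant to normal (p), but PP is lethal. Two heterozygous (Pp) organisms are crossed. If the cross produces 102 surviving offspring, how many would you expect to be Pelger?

Cross: Pp × Pp
Punnett square offspring (before lethality): 1 PP, 2 Pp, 1 pp
The PP genotype is lethal (embryos die); surviving offspring: 2 Pp, 1 pp
Pelger: 2 out of 3 → fraction 2/3
Expected count = 2/3 × 102 = 68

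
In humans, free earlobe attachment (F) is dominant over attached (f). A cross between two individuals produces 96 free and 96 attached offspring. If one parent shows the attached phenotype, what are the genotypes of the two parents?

Observed offspring: 96 free, 96 attached
The observed ratio simplifies to 1:1. One parent shows attached, so its genotype must be ff. A 1:1 offspring split requires the other parent to be heterozygous (Ff).
Parent genotypes: ff × Ff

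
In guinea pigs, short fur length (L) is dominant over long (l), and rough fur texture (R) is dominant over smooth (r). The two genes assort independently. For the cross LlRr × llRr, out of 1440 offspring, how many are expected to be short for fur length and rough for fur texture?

Dihybrid cross LlRr × llRr — consider each gene separately:
fur length: Ll × ll → 2 Ll, 2 ll → 2 L_ : 2 ll (out of 4)
fur texture: Rr × Rr → 1 RR, 2 Rr, 1 rr → 3 R_ : 1 rr (out of 4)
Looking for: short (L_) and rough (R_)
P(short) = 2/4, P(rough) = 3/4
P(both) = 2/4 × 3/4 = 6/16 = 3/8
Expected count = 3/8 × 1440 = 540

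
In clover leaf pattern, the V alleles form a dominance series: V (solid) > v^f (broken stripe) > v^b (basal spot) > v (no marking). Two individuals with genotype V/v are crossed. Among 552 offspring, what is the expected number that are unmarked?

Cross: V/v × V/v
Allele dominance: V > v^f > v^b > v
Offspring genotypes: 1 V/V, 2 V/v, 1 v/v
Phenotype counts: 3 solid, 1 unmarked
unmarked: 1 out of 4 → fraction 1/4
Expected count = 1/4 × 552 = 138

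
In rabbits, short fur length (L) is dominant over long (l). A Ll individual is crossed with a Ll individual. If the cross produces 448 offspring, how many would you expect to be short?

Punnett square for Ll × Ll:
Offspring genotypes: 1 LL, 2 Ll, 1 ll
short: 3, long: 1
short: 3 out of 4 → fraction 3/4
Expected count = 3/4 × 448 = 336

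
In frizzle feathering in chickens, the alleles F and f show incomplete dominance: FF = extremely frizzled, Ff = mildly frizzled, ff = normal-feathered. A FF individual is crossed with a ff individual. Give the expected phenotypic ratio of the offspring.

Punnett square for FF × ff:
Offspring genotypes: 4 Ff
Phenotype counts: 4 mildly frizzled
Ratio: all mildly frizzled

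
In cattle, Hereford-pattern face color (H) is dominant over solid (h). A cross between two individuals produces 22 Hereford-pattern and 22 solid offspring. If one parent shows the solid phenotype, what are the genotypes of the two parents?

Observed offspring: 22 Hereford-pattern, 22 solid
The observed ratio simplifies to 1:1. One parent shows solid, so its genotype must be hh. A 1:1 offspring split requires the other parent to be heterozygous (Hh).
Parent genotypes: hh × Hh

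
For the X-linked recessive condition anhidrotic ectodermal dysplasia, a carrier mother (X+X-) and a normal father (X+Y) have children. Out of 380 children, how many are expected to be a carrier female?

Cross: X+X- × X+Y
Offspring: 1 X+X+, 1 X+Y, 1 X+X-, 1 X-Y
Probability of a carrier female: 1/4
Expected count = 1/4 × 380 = 95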